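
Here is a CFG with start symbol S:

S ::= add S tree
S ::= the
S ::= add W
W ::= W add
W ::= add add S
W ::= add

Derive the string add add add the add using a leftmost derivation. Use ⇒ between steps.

S ⇒ add W   [S ::= add W]
add W ⇒ add W add   [W ::= W add]
add W add ⇒ add add add S add   [W ::= add add S]
add add add S add ⇒ add add add the add   [S ::= the]

S ⇒ add W ⇒ add W add ⇒ add add add S add ⇒ add add add the add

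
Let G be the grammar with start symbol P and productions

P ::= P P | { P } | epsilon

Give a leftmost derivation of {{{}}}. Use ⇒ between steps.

P⇒{P}⇒{{P}}⇒{{PP}}⇒{{{P}P}}⇒{{{}P}}⇒{{{}}}

P ⇒ {P}   [P ::= { P }]
{P} ⇒ {{P}}   [P ::= { P }]
{{P}} ⇒ {{PP}}   [P ::= P P]
{{PP}} ⇒ {{{P}P}}   [P ::= { P }]
{{{P}P}} ⇒ {{{}P}}   [P ::= epsilon]
{{{}P}} ⇒ {{{}}}   [P ::= epsilon]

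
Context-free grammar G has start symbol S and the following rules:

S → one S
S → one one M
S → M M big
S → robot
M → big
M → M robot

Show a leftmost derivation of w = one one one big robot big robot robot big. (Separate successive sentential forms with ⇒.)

S ⇒ one S   [S → one S]
one S ⇒ one one S   [S → one S]
one one S ⇒ one one one S   [S → one S]
one one one S ⇒ one one one M M big   [S → M M big]
one one one M M big ⇒ one one one M robot M big   [M → M robot]
one one one M robot M big ⇒ one one one big robot M big   [M → big]
one one one big robot M big ⇒ one one one big robot M robot big   [M → M robot]
one one one big robot M robot big ⇒ one one one big robot M robot robot big   [M → M robot]
one one one big robot M robot robot big ⇒ one one one big robot big robot robot big   [M → big]

S ⇒ one S ⇒ one one S ⇒ one one one S ⇒ one one one M M big ⇒ one one one M robot M big ⇒ one one one big robot M big ⇒ one one one big robot M robot big ⇒ one one one big robot M robot robot big ⇒ one one one big robot big robot robot big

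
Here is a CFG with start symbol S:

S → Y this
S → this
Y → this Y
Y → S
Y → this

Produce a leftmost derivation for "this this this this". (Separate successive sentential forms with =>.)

S => Y this => this Y this => this S this => this Y this this => this this this this

S => Y this   [S → Y this]
Y this => this Y this   [Y → this Y]
this Y this => this S this   [Y → S]
this S this => this Y this this   [S → Y this]
this Y this this => this this this this   [Y → this]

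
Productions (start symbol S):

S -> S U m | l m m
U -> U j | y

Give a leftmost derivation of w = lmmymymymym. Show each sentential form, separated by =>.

S=>SUm=>SUmUm=>SUmUmUm=>SUmUmUmUm=>lmmUmUmUmUm=>lmmymUmUmUm=>lmmymymUmUm=>lmmymymymUm=>lmmymymymym

S => SUm   [S -> S U m]
SUm => SUmUm   [S -> S U m]
SUmUm => SUmUmUm   [S -> S U m]
SUmUmUm => SUmUmUmUm   [S -> S U m]
SUmUmUmUm => lmmUmUmUmUm   [S -> l m m]
lmmUmUmUmUm => lmmymUmUmUm   [U -> y]
lmmymUmUmUm => lmmymymUmUm   [U -> y]
lmmymymUmUm => lmmymymymUm   [U -> y]
lmmymymymUm => lmmymymymym   [U -> y]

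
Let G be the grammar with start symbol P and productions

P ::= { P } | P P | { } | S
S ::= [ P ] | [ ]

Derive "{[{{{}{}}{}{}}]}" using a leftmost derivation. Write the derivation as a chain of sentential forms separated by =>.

P => {P} => {S} => {[P]} => {[{P}]} => {[{PP}]} => {[{PPP}]} => {[{{P}PP}]} => {[{{PP}PP}]} => {[{{{}P}PP}]} => {[{{{}{}}PP}]} => {[{{{}{}}{}P}]} => {[{{{}{}}{}{}}]}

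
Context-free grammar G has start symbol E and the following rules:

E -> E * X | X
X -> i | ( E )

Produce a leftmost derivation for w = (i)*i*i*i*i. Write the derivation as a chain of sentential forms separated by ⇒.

E ⇒ E*X ⇒ E*X*X ⇒ E*X*X*X ⇒ E*X*X*X*X ⇒ X*X*X*X*X ⇒ (E)*X*X*X*X ⇒ (X)*X*X*X*X ⇒ (i)*X*X*X*X ⇒ (i)*i*X*X*X ⇒ (i)*i*i*X*X ⇒ (i)*i*i*i*X ⇒ (i)*i*i*i*i

E ⇒ E*X   [E -> E * X]
E*X ⇒ E*X*X   [E -> E * X]
E*X*X ⇒ E*X*X*X   [E -> E * X]
E*X*X*X ⇒ E*X*X*X*X   [E -> E * X]
E*X*X*X*X ⇒ X*X*X*X*X   [E -> X]
X*X*X*X*X ⇒ (E)*X*X*X*X   [X -> ( E )]
(E)*X*X*X*X ⇒ (X)*X*X*X*X   [E -> X]
(X)*X*X*X*X ⇒ (i)*X*X*X*X   [X -> i]
(i)*X*X*X*X ⇒ (i)*i*X*X*X   [X -> i]
(i)*i*X*X*X ⇒ (i)*i*i*X*X   [X -> i]
(i)*i*i*X*X ⇒ (i)*i*i*i*X   [X -> i]
(i)*i*i*i*X ⇒ (i)*i*i*i*i   [X -> i]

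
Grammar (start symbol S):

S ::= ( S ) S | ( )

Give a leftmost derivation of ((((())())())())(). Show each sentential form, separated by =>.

S => (S)S   [S ::= ( S ) S]
(S)S => ((S)S)S   [S ::= ( S ) S]
((S)S)S => (((S)S)S)S   [S ::= ( S ) S]
(((S)S)S)S => ((((S)S)S)S)S   [S ::= ( S ) S]
((((S)S)S)S)S => ((((())S)S)S)S   [S ::= ( )]
((((())S)S)S)S => ((((())())S)S)S   [S ::= ( )]
((((())())S)S)S => ((((())())())S)S   [S ::= ( )]
((((())())())S)S => ((((())())())())S   [S ::= ( )]
((((())())())())S => ((((())())())())()   [S ::= ( )]

S=>(S)S=>((S)S)S=>(((S)S)S)S=>((((S)S)S)S)S=>((((())S)S)S)S=>((((())())S)S)S=>((((())())())S)S=>((((())())())())S=>((((())())())())()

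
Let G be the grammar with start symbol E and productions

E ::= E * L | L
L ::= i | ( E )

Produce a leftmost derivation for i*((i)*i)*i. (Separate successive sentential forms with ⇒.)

E ⇒ E*L   [E ::= E * L]
E*L ⇒ E*L*L   [E ::= E * L]
E*L*L ⇒ L*L*L   [E ::= L]
L*L*L ⇒ i*L*L   [L ::= i]
i*L*L ⇒ i*(E)*L   [L ::= ( E )]
i*(E)*L ⇒ i*(E*L)*L   [E ::= E * L]
i*(E*L)*L ⇒ i*(L*L)*L   [E ::= L]
i*(L*L)*L ⇒ i*((E)*L)*L   [L ::= ( E )]
i*((E)*L)*L ⇒ i*((L)*L)*L   [E ::= L]
i*((L)*L)*L ⇒ i*((i)*L)*L   [L ::= i]
i*((i)*L)*L ⇒ i*((i)*i)*L   [L ::= i]
i*((i)*i)*L ⇒ i*((i)*i)*i   [L ::= i]

E ⇒ E*L ⇒ E*L*L ⇒ L*L*L ⇒ i*L*L ⇒ i*(E)*L ⇒ i*(E*L)*L ⇒ i*(L*L)*L ⇒ i*((E)*L)*L ⇒ i*((L)*L)*L ⇒ i*((i)*L)*L ⇒ i*((i)*i)*L ⇒ i*((i)*i)*i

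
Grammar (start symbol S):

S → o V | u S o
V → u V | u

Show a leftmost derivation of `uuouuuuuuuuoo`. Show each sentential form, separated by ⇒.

S ⇒ uSo   [S → u S o]
uSo ⇒ uuSoo   [S → u S o]
uuSoo ⇒ uuoVoo   [S → o V]
uuoVoo ⇒ uuouVoo   [V → u V]
uuouVoo ⇒ uuouuVoo   [V → u V]
uuouuVoo ⇒ uuouuuVoo   [V → u V]
uuouuuVoo ⇒ uuouuuuVoo   [V → u V]
uuouuuuVoo ⇒ uuouuuuuVoo   [V → u V]
uuouuuuuVoo ⇒ uuouuuuuuVoo   [V → u V]
uuouuuuuuVoo ⇒ uuouuuuuuuVoo   [V → u V]
uuouuuuuuuVoo ⇒ uuouuuuuuuuoo   [V → u]

S ⇒ uSo ⇒ uuSoo ⇒ uuoVoo ⇒ uuouVoo ⇒ uuouuVoo ⇒ uuouuuVoo ⇒ uuouuuuVoo ⇒ uuouuuuuVoo ⇒ uuouuuuuuVoo ⇒ uuouuuuuuuVoo ⇒ uuouuuuuuuuoo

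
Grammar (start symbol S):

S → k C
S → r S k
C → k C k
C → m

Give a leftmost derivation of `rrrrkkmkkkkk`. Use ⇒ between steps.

S⇒rSk⇒rrSkk⇒rrrSkkk⇒rrrrSkkkk⇒rrrrkCkkkk⇒rrrrkkCkkkkk⇒rrrrkkmkkkkk

S ⇒ rSk   [S → r S k]
rSk ⇒ rrSkk   [S → r S k]
rrSkk ⇒ rrrSkkk   [S → r S k]
rrrSkkk ⇒ rrrrSkkkk   [S → r S k]
rrrrSkkkk ⇒ rrrrkCkkkk   [S → k C]
rrrrkCkkkk ⇒ rrrrkkCkkkkk   [C → k C k]
rrrrkkCkkkkk ⇒ rrrrkkmkkkkk   [C → m]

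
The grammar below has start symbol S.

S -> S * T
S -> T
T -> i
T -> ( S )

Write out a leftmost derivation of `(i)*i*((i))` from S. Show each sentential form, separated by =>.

S => S*T => S*T*T => T*T*T => (S)*T*T => (T)*T*T => (i)*T*T => (i)*i*T => (i)*i*(S) => (i)*i*(T) => (i)*i*((S)) => (i)*i*((T)) => (i)*i*((i))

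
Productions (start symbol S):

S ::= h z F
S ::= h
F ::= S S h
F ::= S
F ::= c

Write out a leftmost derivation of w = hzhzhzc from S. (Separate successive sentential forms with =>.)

S => hzF => hzS => hzhzF => hzhzS => hzhzhzF => hzhzhzc

S => hzF   [S ::= h z F]
hzF => hzS   [F ::= S]
hzS => hzhzF   [S ::= h z F]
hzhzF => hzhzS   [F ::= S]
hzhzS => hzhzhzF   [S ::= h z F]
hzhzhzF => hzhzhzc   [F ::= c]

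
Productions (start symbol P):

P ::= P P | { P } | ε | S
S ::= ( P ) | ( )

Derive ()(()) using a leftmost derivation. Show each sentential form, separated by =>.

P => PP => SP => (P)P => ()P => ()PP => ()SP => ()(P)P => ()(S)P => ()(())P => ()(())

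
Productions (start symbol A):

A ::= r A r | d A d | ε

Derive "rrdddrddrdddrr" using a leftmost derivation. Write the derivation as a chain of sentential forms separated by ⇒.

A ⇒ rAr   [A ::= r A r]
rAr ⇒ rrArr   [A ::= r A r]
rrArr ⇒ rrdAdrr   [A ::= d A d]
rrdAdrr ⇒ rrddAddrr   [A ::= d A d]
rrddAddrr ⇒ rrdddAdddrr   [A ::= d A d]
rrdddAdddrr ⇒ rrdddrArdddrr   [A ::= r A r]
rrdddrArdddrr ⇒ rrdddrdAdrdddrr   [A ::= d A d]
rrdddrdAdrdddrr ⇒ rrdddrddrdddrr   [A ::= ε]

A⇒rAr⇒rrArr⇒rrdAdrr⇒rrddAddrr⇒rrdddAdddrr⇒rrdddrArdddrr⇒rrdddrdAdrdddrr⇒rrdddrddrdddrr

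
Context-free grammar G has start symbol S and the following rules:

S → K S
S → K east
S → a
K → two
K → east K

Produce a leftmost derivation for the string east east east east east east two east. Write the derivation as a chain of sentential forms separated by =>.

S => K east => east K east => east east K east => east east east K east => east east east east K east => east east east east east K east => east east east east east east K east => east east east east east east two east

S => K east   [S → K east]
K east => east K east   [K → east K]
east K east => east east K east   [K → east K]
east east K east => east east east K east   [K → east K]
east east east K east => east east east east K east   [K → east K]
east east east east K east => east east east east east K east   [K → east K]
east east east east east K east => east east east east east east K east   [K → east K]
east east east east east east K east => east east east east east east two east   [K → two]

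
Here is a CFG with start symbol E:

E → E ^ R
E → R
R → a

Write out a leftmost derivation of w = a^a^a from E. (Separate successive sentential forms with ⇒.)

E⇒E^R⇒E^R^R⇒R^R^R⇒a^R^R⇒a^a^R⇒a^a^a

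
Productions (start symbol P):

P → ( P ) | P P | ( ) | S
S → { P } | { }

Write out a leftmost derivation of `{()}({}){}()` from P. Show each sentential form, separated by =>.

P=>PP=>SP=>{P}P=>{()}P=>{()}PP=>{()}(P)P=>{()}(S)P=>{()}({})P=>{()}({})PP=>{()}({})SP=>{()}({}){}P=>{()}({}){}()

P => PP   [P → P P]
PP => SP   [P → S]
SP => {P}P   [S → { P }]
{P}P => {()}P   [P → ( )]
{()}P => {()}PP   [P → P P]
{()}PP => {()}(P)P   [P → ( P )]
{()}(P)P => {()}(S)P   [P → S]
{()}(S)P => {()}({})P   [S → { }]
{()}({})P => {()}({})PP   [P → P P]
{()}({})PP => {()}({})SP   [P → S]
{()}({})SP => {()}({}){}P   [S → { }]
{()}({}){}P => {()}({}){}()   [P → ( )]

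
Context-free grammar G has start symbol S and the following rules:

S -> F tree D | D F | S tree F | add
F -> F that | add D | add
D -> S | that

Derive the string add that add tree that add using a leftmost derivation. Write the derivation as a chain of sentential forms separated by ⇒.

S ⇒ D F   [S -> D F]
D F ⇒ S F   [D -> S]
S F ⇒ F tree D F   [S -> F tree D]
F tree D F ⇒ add D tree D F   [F -> add D]
add D tree D F ⇒ add S tree D F   [D -> S]
add S tree D F ⇒ add D F tree D F   [S -> D F]
add D F tree D F ⇒ add that F tree D F   [D -> that]
add that F tree D F ⇒ add that add tree D F   [F -> add]
add that add tree D F ⇒ add that add tree that F   [D -> that]
add that add tree that F ⇒ add that add tree that add   [F -> add]

S ⇒ D F ⇒ S F ⇒ F tree D F ⇒ add D tree D F ⇒ add S tree D F ⇒ add D F tree D F ⇒ add that F tree D F ⇒ add that add tree D F ⇒ add that add tree that F ⇒ add that add tree that add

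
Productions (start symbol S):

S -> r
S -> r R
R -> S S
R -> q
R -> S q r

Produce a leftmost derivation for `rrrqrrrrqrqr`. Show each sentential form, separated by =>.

S=>rR=>rSS=>rrRS=>rrSqrS=>rrrqrS=>rrrqrrR=>rrrqrrSqr=>rrrqrrrRqr=>rrrqrrrSqrqr=>rrrqrrrrqrqr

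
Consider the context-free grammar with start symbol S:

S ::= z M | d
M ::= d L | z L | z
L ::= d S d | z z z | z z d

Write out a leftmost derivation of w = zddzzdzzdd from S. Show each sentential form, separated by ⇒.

S⇒zM⇒zdL⇒zddSd⇒zddzMd⇒zddzzLd⇒zddzzdSdd⇒zddzzdzMdd⇒zddzzdzzdd

S ⇒ zM   [S ::= z M]
zM ⇒ zdL   [M ::= d L]
zdL ⇒ zddSd   [L ::= d S d]
zddSd ⇒ zddzMd   [S ::= z M]
zddzMd ⇒ zddzzLd   [M ::= z L]
zddzzLd ⇒ zddzzdSdd   [L ::= d S d]
zddzzdSdd ⇒ zddzzdzMdd   [S ::= z M]
zddzzdzMdd ⇒ zddzzdzzdd   [M ::= z]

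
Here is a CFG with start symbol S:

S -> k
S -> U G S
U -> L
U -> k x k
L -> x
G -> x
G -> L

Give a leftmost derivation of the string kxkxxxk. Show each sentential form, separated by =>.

S => UGS => kxkGS => kxkxS => kxkxUGS => kxkxLGS => kxkxxGS => kxkxxLS => kxkxxxS => kxkxxxk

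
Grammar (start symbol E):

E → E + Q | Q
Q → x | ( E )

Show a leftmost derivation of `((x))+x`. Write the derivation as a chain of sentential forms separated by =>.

E => E+Q => Q+Q => (E)+Q => (Q)+Q => ((E))+Q => ((Q))+Q => ((x))+Q => ((x))+x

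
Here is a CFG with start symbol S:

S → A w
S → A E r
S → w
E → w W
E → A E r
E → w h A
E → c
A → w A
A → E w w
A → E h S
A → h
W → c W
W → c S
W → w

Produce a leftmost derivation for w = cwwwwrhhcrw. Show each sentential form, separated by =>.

S => Aw => EhSw => AErhSw => EwwErhSw => cwwErhSw => cwwwWrhSw => cwwwwrhSw => cwwwwrhAErw => cwwwwrhhErw => cwwwwrhhcrw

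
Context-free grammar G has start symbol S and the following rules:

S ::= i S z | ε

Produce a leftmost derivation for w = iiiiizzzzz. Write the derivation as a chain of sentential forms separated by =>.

S=>iSz=>iiSzz=>iiiSzzz=>iiiiSzzzz=>iiiiiSzzzzz=>iiiiizzzzz

S => iSz   [S ::= i S z]
iSz => iiSzz   [S ::= i S z]
iiSzz => iiiSzzz   [S ::= i S z]
iiiSzzz => iiiiSzzzz   [S ::= i S z]
iiiiSzzzz => iiiiiSzzzzz   [S ::= i S z]
iiiiiSzzzzz => iiiiizzzzz   [S ::= ε]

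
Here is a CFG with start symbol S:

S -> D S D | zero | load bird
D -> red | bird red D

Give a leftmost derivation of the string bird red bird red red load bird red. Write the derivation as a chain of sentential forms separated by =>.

S => D S D   [S -> D S D]
D S D => bird red D S D   [D -> bird red D]
bird red D S D => bird red bird red D S D   [D -> bird red D]
bird red bird red D S D => bird red bird red red S D   [D -> red]
bird red bird red red S D => bird red bird red red load bird D   [S -> load bird]
bird red bird red red load bird D => bird red bird red red load bird red   [D -> red]

S => D S D => bird red D S D => bird red bird red D S D => bird red bird red red S D => bird red bird red red load bird D => bird red bird red red load bird red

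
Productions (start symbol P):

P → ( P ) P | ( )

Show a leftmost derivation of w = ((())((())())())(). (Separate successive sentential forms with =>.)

P => (P)P => ((P)P)P => ((())P)P => ((())(P)P)P => ((())((P)P)P)P => ((())((())P)P)P => ((())((())())P)P => ((())((())())())P => ((())((())())())()

P => (P)P   [P → ( P ) P]
(P)P => ((P)P)P   [P → ( P ) P]
((P)P)P => ((())P)P   [P → ( )]
((())P)P => ((())(P)P)P   [P → ( P ) P]
((())(P)P)P => ((())((P)P)P)P   [P → ( P ) P]
((())((P)P)P)P => ((())((())P)P)P   [P → ( )]
((())((())P)P)P => ((())((())())P)P   [P → ( )]
((())((())())P)P => ((())((())())())P   [P → ( )]
((())((())())())P => ((())((())())())()   [P → ( )]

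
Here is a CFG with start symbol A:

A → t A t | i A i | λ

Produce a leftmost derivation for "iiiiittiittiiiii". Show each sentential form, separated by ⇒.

A ⇒ iAi ⇒ iiAii ⇒ iiiAiii ⇒ iiiiAiiii ⇒ iiiiiAiiiii ⇒ iiiiitAtiiiii ⇒ iiiiittAttiiiii ⇒ iiiiittiAittiiiii ⇒ iiiiittiittiiiii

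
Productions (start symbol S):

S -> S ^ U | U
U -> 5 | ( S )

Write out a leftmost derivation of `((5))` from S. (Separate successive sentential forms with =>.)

S => U => (S) => (U) => ((S)) => ((U)) => ((5))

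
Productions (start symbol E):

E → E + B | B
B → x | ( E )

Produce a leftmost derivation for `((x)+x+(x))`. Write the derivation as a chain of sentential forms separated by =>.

E => B => (E) => (E+B) => (E+B+B) => (B+B+B) => ((E)+B+B) => ((B)+B+B) => ((x)+B+B) => ((x)+x+B) => ((x)+x+(E)) => ((x)+x+(B)) => ((x)+x+(x))

E => B   [E → B]
B => (E)   [B → ( E )]
(E) => (E+B)   [E → E + B]
(E+B) => (E+B+B)   [E → E + B]
(E+B+B) => (B+B+B)   [E → B]
(B+B+B) => ((E)+B+B)   [B → ( E )]
((E)+B+B) => ((B)+B+B)   [E → B]
((B)+B+B) => ((x)+B+B)   [B → x]
((x)+B+B) => ((x)+x+B)   [B → x]
((x)+x+B) => ((x)+x+(E))   [B → ( E )]
((x)+x+(E)) => ((x)+x+(B))   [E → B]
((x)+x+(B)) => ((x)+x+(x))   [B → x]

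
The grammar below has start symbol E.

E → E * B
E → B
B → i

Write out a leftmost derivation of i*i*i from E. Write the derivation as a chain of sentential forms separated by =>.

E => E*B   [E → E * B]
E*B => E*B*B   [E → E * B]
E*B*B => B*B*B   [E → B]
B*B*B => i*B*B   [B → i]
i*B*B => i*i*B   [B → i]
i*i*B => i*i*i   [B → i]

E => E*B => E*B*B => B*B*B => i*B*B => i*i*B => i*i*i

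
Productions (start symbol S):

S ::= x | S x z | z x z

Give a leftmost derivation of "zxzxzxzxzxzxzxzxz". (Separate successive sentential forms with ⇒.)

S ⇒ Sxz ⇒ Sxzxz ⇒ Sxzxzxz ⇒ Sxzxzxzxz ⇒ Sxzxzxzxzxz ⇒ Sxzxzxzxzxzxz ⇒ Sxzxzxzxzxzxzxz ⇒ zxzxzxzxzxzxzxzxz

S ⇒ Sxz   [S ::= S x z]
Sxz ⇒ Sxzxz   [S ::= S x z]
Sxzxz ⇒ Sxzxzxz   [S ::= S x z]
Sxzxzxz ⇒ Sxzxzxzxz   [S ::= S x z]
Sxzxzxzxz ⇒ Sxzxzxzxzxz   [S ::= S x z]
Sxzxzxzxzxz ⇒ Sxzxzxzxzxzxz   [S ::= S x z]
Sxzxzxzxzxzxz ⇒ Sxzxzxzxzxzxzxz   [S ::= S x z]
Sxzxzxzxzxzxzxz ⇒ zxzxzxzxzxzxzxzxz   [S ::= z x z]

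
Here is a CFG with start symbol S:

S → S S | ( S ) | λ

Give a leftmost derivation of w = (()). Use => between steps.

S => SS   [S → S S]
SS => SSS   [S → S S]
SSS => SSSS   [S → S S]
SSSS => (S)SSS   [S → ( S )]
(S)SSS => ((S))SSS   [S → ( S )]
((S))SSS => (())SSS   [S → λ]
(())SSS => (())SS   [S → λ]
(())SS => (())S   [S → λ]
(())S => (())   [S → λ]

S => SS => SSS => SSSS => (S)SSS => ((S))SSS => (())SSS => (())SS => (())S => (())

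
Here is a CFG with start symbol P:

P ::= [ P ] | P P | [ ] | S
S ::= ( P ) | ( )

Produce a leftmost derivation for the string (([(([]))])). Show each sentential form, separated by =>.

P => S   [P ::= S]
S => (P)   [S ::= ( P )]
(P) => (S)   [P ::= S]
(S) => ((P))   [S ::= ( P )]
((P)) => (([P]))   [P ::= [ P ]]
(([P])) => (([S]))   [P ::= S]
(([S])) => (([(P)]))   [S ::= ( P )]
(([(P)])) => (([(S)]))   [P ::= S]
(([(S)])) => (([((P))]))   [S ::= ( P )]
(([((P))])) => (([(([]))]))   [P ::= [ ]]

P => S => (P) => (S) => ((P)) => (([P])) => (([S])) => (([(P)])) => (([(S)])) => (([((P))])) => (([(([]))]))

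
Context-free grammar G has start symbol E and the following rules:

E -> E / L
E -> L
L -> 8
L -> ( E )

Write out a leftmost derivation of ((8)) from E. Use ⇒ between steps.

E ⇒ L   [E -> L]
L ⇒ (E)   [L -> ( E )]
(E) ⇒ (L)   [E -> L]
(L) ⇒ ((E))   [L -> ( E )]
((E)) ⇒ ((L))   [E -> L]
((L)) ⇒ ((8))   [L -> 8]

E ⇒ L ⇒ (E) ⇒ (L) ⇒ ((E)) ⇒ ((L)) ⇒ ((8))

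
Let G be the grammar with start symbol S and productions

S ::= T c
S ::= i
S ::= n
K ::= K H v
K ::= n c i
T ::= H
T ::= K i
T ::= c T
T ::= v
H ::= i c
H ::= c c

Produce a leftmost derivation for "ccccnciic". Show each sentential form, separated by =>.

S=>Tc=>cTc=>ccTc=>cccTc=>ccccTc=>ccccKic=>ccccnciic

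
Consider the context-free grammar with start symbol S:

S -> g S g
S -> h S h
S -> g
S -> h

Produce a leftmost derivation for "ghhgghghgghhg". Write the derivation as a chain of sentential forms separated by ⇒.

S⇒gSg⇒ghShg⇒ghhShhg⇒ghhgSghhg⇒ghhggSgghhg⇒ghhgghShgghhg⇒ghhgghghgghhg

S ⇒ gSg   [S -> g S g]
gSg ⇒ ghShg   [S -> h S h]
ghShg ⇒ ghhShhg   [S -> h S h]
ghhShhg ⇒ ghhgSghhg   [S -> g S g]
ghhgSghhg ⇒ ghhggSgghhg   [S -> g S g]
ghhggSgghhg ⇒ ghhgghShgghhg   [S -> h S h]
ghhgghShgghhg ⇒ ghhgghghgghhg   [S -> g]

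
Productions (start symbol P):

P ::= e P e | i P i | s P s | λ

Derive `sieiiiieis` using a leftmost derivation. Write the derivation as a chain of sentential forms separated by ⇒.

P ⇒ sPs   [P ::= s P s]
sPs ⇒ siPis   [P ::= i P i]
siPis ⇒ siePeis   [P ::= e P e]
siePeis ⇒ sieiPieis   [P ::= i P i]
sieiPieis ⇒ sieiiPiieis   [P ::= i P i]
sieiiPiieis ⇒ sieiiiieis   [P ::= λ]

P ⇒ sPs ⇒ siPis ⇒ siePeis ⇒ sieiPieis ⇒ sieiiPiieis ⇒ sieiiiieis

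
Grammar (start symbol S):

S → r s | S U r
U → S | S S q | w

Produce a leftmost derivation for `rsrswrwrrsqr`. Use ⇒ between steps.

S ⇒ SUr ⇒ rsUr ⇒ rsSSqr ⇒ rsSUrSqr ⇒ rsSUrUrSqr ⇒ rsrsUrUrSqr ⇒ rsrswrUrSqr ⇒ rsrswrwrSqr ⇒ rsrswrwrrsqr

S ⇒ SUr   [S → S U r]
SUr ⇒ rsUr   [S → r s]
rsUr ⇒ rsSSqr   [U → S S q]
rsSSqr ⇒ rsSUrSqr   [S → S U r]
rsSUrSqr ⇒ rsSUrUrSqr   [S → S U r]
rsSUrUrSqr ⇒ rsrsUrUrSqr   [S → r s]
rsrsUrUrSqr ⇒ rsrswrUrSqr   [U → w]
rsrswrUrSqr ⇒ rsrswrwrSqr   [U → w]
rsrswrwrSqr ⇒ rsrswrwrrsqr   [S → r s]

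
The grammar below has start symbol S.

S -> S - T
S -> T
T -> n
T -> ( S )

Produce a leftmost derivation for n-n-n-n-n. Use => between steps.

S=>S-T=>S-T-T=>S-T-T-T=>S-T-T-T-T=>T-T-T-T-T=>n-T-T-T-T=>n-n-T-T-T=>n-n-n-T-T=>n-n-n-n-T=>n-n-n-n-n

S => S-T   [S -> S - T]
S-T => S-T-T   [S -> S - T]
S-T-T => S-T-T-T   [S -> S - T]
S-T-T-T => S-T-T-T-T   [S -> S - T]
S-T-T-T-T => T-T-T-T-T   [S -> T]
T-T-T-T-T => n-T-T-T-T   [T -> n]
n-T-T-T-T => n-n-T-T-T   [T -> n]
n-n-T-T-T => n-n-n-T-T   [T -> n]
n-n-n-T-T => n-n-n-n-T   [T -> n]
n-n-n-n-T => n-n-n-n-n   [T -> n]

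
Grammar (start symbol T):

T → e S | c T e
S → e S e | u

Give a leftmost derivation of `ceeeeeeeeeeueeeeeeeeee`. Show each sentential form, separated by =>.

T => cTe => ceSe => ceeSee => ceeeSeee => ceeeeSeeee => ceeeeeSeeeee => ceeeeeeSeeeeee => ceeeeeeeSeeeeeee => ceeeeeeeeSeeeeeeee => ceeeeeeeeeSeeeeeeeee => ceeeeeeeeeeSeeeeeeeeee => ceeeeeeeeeeueeeeeeeeee

T => cTe   [T → c T e]
cTe => ceSe   [T → e S]
ceSe => ceeSee   [S → e S e]
ceeSee => ceeeSeee   [S → e S e]
ceeeSeee => ceeeeSeeee   [S → e S e]
ceeeeSeeee => ceeeeeSeeeee   [S → e S e]
ceeeeeSeeeee => ceeeeeeSeeeeee   [S → e S e]
ceeeeeeSeeeeee => ceeeeeeeSeeeeeee   [S → e S e]
ceeeeeeeSeeeeeee => ceeeeeeeeSeeeeeeee   [S → e S e]
ceeeeeeeeSeeeeeeee => ceeeeeeeeeSeeeeeeeee   [S → e S e]
ceeeeeeeeeSeeeeeeeee => ceeeeeeeeeeSeeeeeeeeee   [S → e S e]
ceeeeeeeeeeSeeeeeeeeee => ceeeeeeeeeeueeeeeeeeee   [S → u]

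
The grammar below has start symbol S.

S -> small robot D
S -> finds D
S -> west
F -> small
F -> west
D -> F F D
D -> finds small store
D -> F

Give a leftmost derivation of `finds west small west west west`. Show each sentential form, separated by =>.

S => finds D => finds F F D => finds west F D => finds west small D => finds west small F F D => finds west small west F D => finds west small west west D => finds west small west west F => finds west small west west west

S => finds D   [S -> finds D]
finds D => finds F F D   [D -> F F D]
finds F F D => finds west F D   [F -> west]
finds west F D => finds west small D   [F -> small]
finds west small D => finds west small F F D   [D -> F F D]
finds west small F F D => finds west small west F D   [F -> west]
finds west small west F D => finds west small west west D   [F -> west]
finds west small west west D => finds west small west west F   [D -> F]
finds west small west west F => finds west small west west west   [F -> west]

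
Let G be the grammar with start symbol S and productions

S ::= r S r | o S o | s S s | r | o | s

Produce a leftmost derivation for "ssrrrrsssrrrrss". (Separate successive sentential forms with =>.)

S => sSs   [S ::= s S s]
sSs => ssSss   [S ::= s S s]
ssSss => ssrSrss   [S ::= r S r]
ssrSrss => ssrrSrrss   [S ::= r S r]
ssrrSrrss => ssrrrSrrrss   [S ::= r S r]
ssrrrSrrrss => ssrrrrSrrrrss   [S ::= r S r]
ssrrrrSrrrrss => ssrrrrsSsrrrrss   [S ::= s S s]
ssrrrrsSsrrrrss => ssrrrrsssrrrrss   [S ::= s]

S=>sSs=>ssSss=>ssrSrss=>ssrrSrrss=>ssrrrSrrrss=>ssrrrrSrrrrss=>ssrrrrsSsrrrrss=>ssrrrrsssrrrrss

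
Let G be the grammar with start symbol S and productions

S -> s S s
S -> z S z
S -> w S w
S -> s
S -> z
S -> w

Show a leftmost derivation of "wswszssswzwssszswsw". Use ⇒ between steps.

S⇒wSw⇒wsSsw⇒wswSwsw⇒wswsSswsw⇒wswszSzswsw⇒wswszsSszswsw⇒wswszssSsszswsw⇒wswszsssSssszswsw⇒wswszssswSwssszswsw⇒wswszssswzwssszswsw

S ⇒ wSw   [S -> w S w]
wSw ⇒ wsSsw   [S -> s S s]
wsSsw ⇒ wswSwsw   [S -> w S w]
wswSwsw ⇒ wswsSswsw   [S -> s S s]
wswsSswsw ⇒ wswszSzswsw   [S -> z S z]
wswszSzswsw ⇒ wswszsSszswsw   [S -> s S s]
wswszsSszswsw ⇒ wswszssSsszswsw   [S -> s S s]
wswszssSsszswsw ⇒ wswszsssSssszswsw   [S -> s S s]
wswszsssSssszswsw ⇒ wswszssswSwssszswsw   [S -> w S w]
wswszssswSwssszswsw ⇒ wswszssswzwssszswsw   [S -> z]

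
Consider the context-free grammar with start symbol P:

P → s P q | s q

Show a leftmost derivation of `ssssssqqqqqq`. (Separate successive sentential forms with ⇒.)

P ⇒ sPq   [P → s P q]
sPq ⇒ ssPqq   [P → s P q]
ssPqq ⇒ sssPqqq   [P → s P q]
sssPqqq ⇒ ssssPqqqq   [P → s P q]
ssssPqqqq ⇒ sssssPqqqqq   [P → s P q]
sssssPqqqqq ⇒ ssssssqqqqqq   [P → s q]

P ⇒ sPq ⇒ ssPqq ⇒ sssPqqq ⇒ ssssPqqqq ⇒ sssssPqqqqq ⇒ ssssssqqqqqq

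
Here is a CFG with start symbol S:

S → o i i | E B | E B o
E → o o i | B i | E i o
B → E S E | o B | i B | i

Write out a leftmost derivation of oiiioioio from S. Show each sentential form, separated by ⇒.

S ⇒ EBo ⇒ EioBo ⇒ BiioBo ⇒ oBiioBo ⇒ oiiioBo ⇒ oiiioiBo ⇒ oiiioioBo ⇒ oiiioioio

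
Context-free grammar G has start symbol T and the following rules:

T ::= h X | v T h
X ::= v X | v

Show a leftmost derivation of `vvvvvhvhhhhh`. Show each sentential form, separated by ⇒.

T ⇒ vTh ⇒ vvThh ⇒ vvvThhh ⇒ vvvvThhhh ⇒ vvvvvThhhhh ⇒ vvvvvhXhhhhh ⇒ vvvvvhvhhhhh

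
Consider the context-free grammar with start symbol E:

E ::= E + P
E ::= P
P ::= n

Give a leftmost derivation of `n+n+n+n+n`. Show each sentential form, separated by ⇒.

E ⇒ E+P   [E ::= E + P]
E+P ⇒ E+P+P   [E ::= E + P]
E+P+P ⇒ E+P+P+P   [E ::= E + P]
E+P+P+P ⇒ E+P+P+P+P   [E ::= E + P]
E+P+P+P+P ⇒ P+P+P+P+P   [E ::= P]
P+P+P+P+P ⇒ n+P+P+P+P   [P ::= n]
n+P+P+P+P ⇒ n+n+P+P+P   [P ::= n]
n+n+P+P+P ⇒ n+n+n+P+P   [P ::= n]
n+n+n+P+P ⇒ n+n+n+n+P   [P ::= n]
n+n+n+n+P ⇒ n+n+n+n+n   [P ::= n]

E ⇒ E+P ⇒ E+P+P ⇒ E+P+P+P ⇒ E+P+P+P+P ⇒ P+P+P+P+P ⇒ n+P+P+P+P ⇒ n+n+P+P+P ⇒ n+n+n+P+P ⇒ n+n+n+n+P ⇒ n+n+n+n+n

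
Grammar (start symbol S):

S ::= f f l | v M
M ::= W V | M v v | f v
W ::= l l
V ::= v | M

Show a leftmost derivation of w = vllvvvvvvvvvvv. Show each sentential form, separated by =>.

S => vM => vMvv => vMvvvv => vMvvvvvv => vMvvvvvvvv => vMvvvvvvvvvv => vWVvvvvvvvvvv => vllVvvvvvvvvvv => vllvvvvvvvvvvv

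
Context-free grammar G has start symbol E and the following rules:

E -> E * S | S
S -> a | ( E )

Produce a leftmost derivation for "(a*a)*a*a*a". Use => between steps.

E=>E*S=>E*S*S=>E*S*S*S=>S*S*S*S=>(E)*S*S*S=>(E*S)*S*S*S=>(S*S)*S*S*S=>(a*S)*S*S*S=>(a*a)*S*S*S=>(a*a)*a*S*S=>(a*a)*a*a*S=>(a*a)*a*a*a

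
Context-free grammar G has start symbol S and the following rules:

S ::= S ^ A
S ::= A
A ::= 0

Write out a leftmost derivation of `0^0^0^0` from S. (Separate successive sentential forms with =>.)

S=>S^A=>S^A^A=>S^A^A^A=>A^A^A^A=>0^A^A^A=>0^0^A^A=>0^0^0^A=>0^0^0^0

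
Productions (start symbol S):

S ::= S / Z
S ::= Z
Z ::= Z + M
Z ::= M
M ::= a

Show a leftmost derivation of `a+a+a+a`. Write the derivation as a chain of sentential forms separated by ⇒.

S ⇒ Z   [S ::= Z]
Z ⇒ Z+M   [Z ::= Z + M]
Z+M ⇒ Z+M+M   [Z ::= Z + M]
Z+M+M ⇒ Z+M+M+M   [Z ::= Z + M]
Z+M+M+M ⇒ M+M+M+M   [Z ::= M]
M+M+M+M ⇒ a+M+M+M   [M ::= a]
a+M+M+M ⇒ a+a+M+M   [M ::= a]
a+a+M+M ⇒ a+a+a+M   [M ::= a]
a+a+a+M ⇒ a+a+a+a   [M ::= a]

S ⇒ Z ⇒ Z+M ⇒ Z+M+M ⇒ Z+M+M+M ⇒ M+M+M+M ⇒ a+M+M+M ⇒ a+a+M+M ⇒ a+a+a+M ⇒ a+a+a+a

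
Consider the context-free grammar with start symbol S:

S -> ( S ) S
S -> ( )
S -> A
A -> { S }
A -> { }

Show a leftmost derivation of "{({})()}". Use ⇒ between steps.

S⇒A⇒{S}⇒{(S)S}⇒{(A)S}⇒{({})S}⇒{({})()}

S ⇒ A   [S -> A]
A ⇒ {S}   [A -> { S }]
{S} ⇒ {(S)S}   [S -> ( S ) S]
{(S)S} ⇒ {(A)S}   [S -> A]
{(A)S} ⇒ {({})S}   [A -> { }]
{({})S} ⇒ {({})()}   [S -> ( )]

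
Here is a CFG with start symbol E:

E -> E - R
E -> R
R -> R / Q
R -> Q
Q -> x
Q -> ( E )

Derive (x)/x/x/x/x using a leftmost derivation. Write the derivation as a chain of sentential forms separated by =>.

E => R => R/Q => R/Q/Q => R/Q/Q/Q => R/Q/Q/Q/Q => Q/Q/Q/Q/Q => (E)/Q/Q/Q/Q => (R)/Q/Q/Q/Q => (Q)/Q/Q/Q/Q => (x)/Q/Q/Q/Q => (x)/x/Q/Q/Q => (x)/x/x/Q/Q => (x)/x/x/x/Q => (x)/x/x/x/x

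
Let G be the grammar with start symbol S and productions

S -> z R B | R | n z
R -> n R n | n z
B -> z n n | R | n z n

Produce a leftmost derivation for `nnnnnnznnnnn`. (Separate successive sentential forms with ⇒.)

S ⇒ R ⇒ nRn ⇒ nnRnn ⇒ nnnRnnn ⇒ nnnnRnnnn ⇒ nnnnnRnnnnn ⇒ nnnnnnznnnnn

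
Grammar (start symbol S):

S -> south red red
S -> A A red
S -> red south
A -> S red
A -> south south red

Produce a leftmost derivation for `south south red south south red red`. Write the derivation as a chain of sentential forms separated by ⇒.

S ⇒ A A red ⇒ south south red A red ⇒ south south red south south red red

S ⇒ A A red   [S -> A A red]
A A red ⇒ south south red A red   [A -> south south red]
south south red A red ⇒ south south red south south red red   [A -> south south red]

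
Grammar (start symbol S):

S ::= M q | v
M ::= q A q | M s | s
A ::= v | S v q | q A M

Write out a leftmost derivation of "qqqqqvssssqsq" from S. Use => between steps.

S => Mq => Msq => qAqsq => qqAMqsq => qqqAMMqsq => qqqqAMMMqsq => qqqqqAMMMMqsq => qqqqqvMMMMqsq => qqqqqvsMMMqsq => qqqqqvssMMqsq => qqqqqvsssMqsq => qqqqqvssssqsq

S => Mq   [S ::= M q]
Mq => Msq   [M ::= M s]
Msq => qAqsq   [M ::= q A q]
qAqsq => qqAMqsq   [A ::= q A M]
qqAMqsq => qqqAMMqsq   [A ::= q A M]
qqqAMMqsq => qqqqAMMMqsq   [A ::= q A M]
qqqqAMMMqsq => qqqqqAMMMMqsq   [A ::= q A M]
qqqqqAMMMMqsq => qqqqqvMMMMqsq   [A ::= v]
qqqqqvMMMMqsq => qqqqqvsMMMqsq   [M ::= s]
qqqqqvsMMMqsq => qqqqqvssMMqsq   [M ::= s]
qqqqqvssMMqsq => qqqqqvsssMqsq   [M ::= s]
qqqqqvsssMqsq => qqqqqvssssqsq   [M ::= s]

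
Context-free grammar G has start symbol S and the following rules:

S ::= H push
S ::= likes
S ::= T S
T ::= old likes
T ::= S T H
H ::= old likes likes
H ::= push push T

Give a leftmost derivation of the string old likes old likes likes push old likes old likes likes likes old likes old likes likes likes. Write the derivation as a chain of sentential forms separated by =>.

S => T S => S T H S => T S T H S => old likes S T H S => old likes T S T H S => old likes S T H S T H S => old likes H push T H S T H S => old likes old likes likes push T H S T H S => old likes old likes likes push old likes H S T H S => old likes old likes likes push old likes old likes likes S T H S => old likes old likes likes push old likes old likes likes likes T H S => old likes old likes likes push old likes old likes likes likes old likes H S => old likes old likes likes push old likes old likes likes likes old likes old likes likes S => old likes old likes likes push old likes old likes likes likes old likes old likes likes likes

S => T S   [S ::= T S]
T S => S T H S   [T ::= S T H]
S T H S => T S T H S   [S ::= T S]
T S T H S => old likes S T H S   [T ::= old likes]
old likes S T H S => old likes T S T H S   [S ::= T S]
old likes T S T H S => old likes S T H S T H S   [T ::= S T H]
old likes S T H S T H S => old likes H push T H S T H S   [S ::= H push]
old likes H push T H S T H S => old likes old likes likes push T H S T H S   [H ::= old likes likes]
old likes old likes likes push T H S T H S => old likes old likes likes push old likes H S T H S   [T ::= old likes]
old likes old likes likes push old likes H S T H S => old likes old likes likes push old likes old likes likes S T H S   [H ::= old likes likes]
old likes old likes likes push old likes old likes likes S T H S => old likes old likes likes push old likes old likes likes likes T H S   [S ::= likes]
old likes old likes likes push old likes old likes likes likes T H S => old likes old likes likes push old likes old likes likes likes old likes H S   [T ::= old likes]
old likes old likes likes push old likes old likes likes likes old likes H S => old likes old likes likes push old likes old likes likes likes old likes old likes likes S   [H ::= old likes likes]
old likes old likes likes push old likes old likes likes likes old likes old likes likes S => old likes old likes likes push old likes old likes likes likes old likes old likes likes likes   [S ::= likes]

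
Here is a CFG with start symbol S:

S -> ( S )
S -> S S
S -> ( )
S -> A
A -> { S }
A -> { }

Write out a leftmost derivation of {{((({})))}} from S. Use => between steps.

S=>A=>{S}=>{A}=>{{S}}=>{{(S)}}=>{{((S))}}=>{{(((S)))}}=>{{(((A)))}}=>{{((({})))}}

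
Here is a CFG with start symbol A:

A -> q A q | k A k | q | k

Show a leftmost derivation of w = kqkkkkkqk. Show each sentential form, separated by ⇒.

A ⇒ kAk ⇒ kqAqk ⇒ kqkAkqk ⇒ kqkkAkkqk ⇒ kqkkkkkqk

A ⇒ kAk   [A -> k A k]
kAk ⇒ kqAqk   [A -> q A q]
kqAqk ⇒ kqkAkqk   [A -> k A k]
kqkAkqk ⇒ kqkkAkkqk   [A -> k A k]
kqkkAkkqk ⇒ kqkkkkkqk   [A -> k]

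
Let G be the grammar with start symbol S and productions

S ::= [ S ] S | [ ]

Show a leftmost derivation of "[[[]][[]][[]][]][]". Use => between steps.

S => [S]S   [S ::= [ S ] S]
[S]S => [[S]S]S   [S ::= [ S ] S]
[[S]S]S => [[[]]S]S   [S ::= [ ]]
[[[]]S]S => [[[]][S]S]S   [S ::= [ S ] S]
[[[]][S]S]S => [[[]][[]]S]S   [S ::= [ ]]
[[[]][[]]S]S => [[[]][[]][S]S]S   [S ::= [ S ] S]
[[[]][[]][S]S]S => [[[]][[]][[]]S]S   [S ::= [ ]]
[[[]][[]][[]]S]S => [[[]][[]][[]][]]S   [S ::= [ ]]
[[[]][[]][[]][]]S => [[[]][[]][[]][]][]   [S ::= [ ]]

S => [S]S => [[S]S]S => [[[]]S]S => [[[]][S]S]S => [[[]][[]]S]S => [[[]][[]][S]S]S => [[[]][[]][[]]S]S => [[[]][[]][[]][]]S => [[[]][[]][[]][]][]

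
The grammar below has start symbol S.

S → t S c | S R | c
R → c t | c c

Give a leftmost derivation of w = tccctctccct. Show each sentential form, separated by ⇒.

S⇒SR⇒SRR⇒SRRR⇒SRRRR⇒tScRRRR⇒tccRRRR⇒tccctRRR⇒tccctctRR⇒tccctctccR⇒tccctctccct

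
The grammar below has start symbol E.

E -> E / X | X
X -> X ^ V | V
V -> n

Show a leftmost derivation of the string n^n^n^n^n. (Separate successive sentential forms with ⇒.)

E ⇒ X   [E -> X]
X ⇒ X^V   [X -> X ^ V]
X^V ⇒ X^V^V   [X -> X ^ V]
X^V^V ⇒ X^V^V^V   [X -> X ^ V]
X^V^V^V ⇒ X^V^V^V^V   [X -> X ^ V]
X^V^V^V^V ⇒ V^V^V^V^V   [X -> V]
V^V^V^V^V ⇒ n^V^V^V^V   [V -> n]
n^V^V^V^V ⇒ n^n^V^V^V   [V -> n]
n^n^V^V^V ⇒ n^n^n^V^V   [V -> n]
n^n^n^V^V ⇒ n^n^n^n^V   [V -> n]
n^n^n^n^V ⇒ n^n^n^n^n   [V -> n]

E⇒X⇒X^V⇒X^V^V⇒X^V^V^V⇒X^V^V^V^V⇒V^V^V^V^V⇒n^V^V^V^V⇒n^n^V^V^V⇒n^n^n^V^V⇒n^n^n^n^V⇒n^n^n^n^n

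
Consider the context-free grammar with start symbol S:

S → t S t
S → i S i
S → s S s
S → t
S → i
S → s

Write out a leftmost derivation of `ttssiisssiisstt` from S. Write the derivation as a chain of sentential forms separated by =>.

S => tSt => ttStt => ttsSstt => ttssSsstt => ttssiSisstt => ttssiiSiisstt => ttssiisSsiisstt => ttssiisssiisstt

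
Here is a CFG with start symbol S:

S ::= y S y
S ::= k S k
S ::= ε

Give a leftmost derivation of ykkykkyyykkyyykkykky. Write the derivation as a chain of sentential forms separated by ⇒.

S ⇒ ySy   [S ::= y S y]
ySy ⇒ ykSky   [S ::= k S k]
ykSky ⇒ ykkSkky   [S ::= k S k]
ykkSkky ⇒ ykkySykky   [S ::= y S y]
ykkySykky ⇒ ykkykSkykky   [S ::= k S k]
ykkykSkykky ⇒ ykkykkSkkykky   [S ::= k S k]
ykkykkSkkykky ⇒ ykkykkySykkykky   [S ::= y S y]
ykkykkySykkykky ⇒ ykkykkyySyykkykky   [S ::= y S y]
ykkykkyySyykkykky ⇒ ykkykkyyySyyykkykky   [S ::= y S y]
ykkykkyyySyyykkykky ⇒ ykkykkyyykSkyyykkykky   [S ::= k S k]
ykkykkyyykSkyyykkykky ⇒ ykkykkyyykkyyykkykky   [S ::= ε]

S ⇒ ySy ⇒ ykSky ⇒ ykkSkky ⇒ ykkySykky ⇒ ykkykSkykky ⇒ ykkykkSkkykky ⇒ ykkykkySykkykky ⇒ ykkykkyySyykkykky ⇒ ykkykkyyySyyykkykky ⇒ ykkykkyyykSkyyykkykky ⇒ ykkykkyyykkyyykkykky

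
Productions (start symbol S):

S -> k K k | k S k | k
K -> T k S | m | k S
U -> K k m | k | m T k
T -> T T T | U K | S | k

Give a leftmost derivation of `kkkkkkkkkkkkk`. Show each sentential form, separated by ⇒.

S ⇒ kSk   [S -> k S k]
kSk ⇒ kkKkk   [S -> k K k]
kkKkk ⇒ kkkSkk   [K -> k S]
kkkSkk ⇒ kkkkSkkk   [S -> k S k]
kkkkSkkk ⇒ kkkkkKkkkk   [S -> k K k]
kkkkkKkkkk ⇒ kkkkkkSkkkk   [K -> k S]
kkkkkkSkkkk ⇒ kkkkkkkSkkkkk   [S -> k S k]
kkkkkkkSkkkkk ⇒ kkkkkkkkkkkkk   [S -> k]

S⇒kSk⇒kkKkk⇒kkkSkk⇒kkkkSkkk⇒kkkkkKkkkk⇒kkkkkkSkkkk⇒kkkkkkkSkkkkk⇒kkkkkkkkkkkkk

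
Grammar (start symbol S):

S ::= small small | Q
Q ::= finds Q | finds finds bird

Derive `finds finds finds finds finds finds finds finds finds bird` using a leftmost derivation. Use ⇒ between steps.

S ⇒ Q   [S ::= Q]
Q ⇒ finds Q   [Q ::= finds Q]
finds Q ⇒ finds finds Q   [Q ::= finds Q]
finds finds Q ⇒ finds finds finds Q   [Q ::= finds Q]
finds finds finds Q ⇒ finds finds finds finds Q   [Q ::= finds Q]
finds finds finds finds Q ⇒ finds finds finds finds finds Q   [Q ::= finds Q]
finds finds finds finds finds Q ⇒ finds finds finds finds finds finds Q   [Q ::= finds Q]
finds finds finds finds finds finds Q ⇒ finds finds finds finds finds finds finds Q   [Q ::= finds Q]
finds finds finds finds finds finds finds Q ⇒ finds finds finds finds finds finds finds finds finds bird   [Q ::= finds finds bird]

S ⇒ Q ⇒ finds Q ⇒ finds finds Q ⇒ finds finds finds Q ⇒ finds finds finds finds Q ⇒ finds finds finds finds finds Q ⇒ finds finds finds finds finds finds Q ⇒ finds finds finds finds finds finds finds Q ⇒ finds finds finds finds finds finds finds finds finds bird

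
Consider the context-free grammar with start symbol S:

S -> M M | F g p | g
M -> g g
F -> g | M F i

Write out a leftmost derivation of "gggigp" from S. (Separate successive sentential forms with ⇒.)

S⇒Fgp⇒MFigp⇒ggFigp⇒gggigp

S ⇒ Fgp   [S -> F g p]
Fgp ⇒ MFigp   [F -> M F i]
MFigp ⇒ ggFigp   [M -> g g]
ggFigp ⇒ gggigp   [F -> g]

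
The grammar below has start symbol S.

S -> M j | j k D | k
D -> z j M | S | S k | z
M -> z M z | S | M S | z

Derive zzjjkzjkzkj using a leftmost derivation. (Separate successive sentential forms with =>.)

S=>Mj=>MSj=>zMzSj=>zMSzSj=>zSSzSj=>zMjSzSj=>zzjSzSj=>zzjjkDzSj=>zzjjkzjMzSj=>zzjjkzjSzSj=>zzjjkzjkzSj=>zzjjkzjkzkj

S => Mj   [S -> M j]
Mj => MSj   [M -> M S]
MSj => zMzSj   [M -> z M z]
zMzSj => zMSzSj   [M -> M S]
zMSzSj => zSSzSj   [M -> S]
zSSzSj => zMjSzSj   [S -> M j]
zMjSzSj => zzjSzSj   [M -> z]
zzjSzSj => zzjjkDzSj   [S -> j k D]
zzjjkDzSj => zzjjkzjMzSj   [D -> z j M]
zzjjkzjMzSj => zzjjkzjSzSj   [M -> S]
zzjjkzjSzSj => zzjjkzjkzSj   [S -> k]
zzjjkzjkzSj => zzjjkzjkzkj   [S -> k]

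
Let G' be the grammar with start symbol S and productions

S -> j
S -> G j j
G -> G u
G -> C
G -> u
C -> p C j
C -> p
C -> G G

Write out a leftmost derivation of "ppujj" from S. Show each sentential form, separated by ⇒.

S⇒Gjj⇒Gujj⇒Cujj⇒GGujj⇒CGujj⇒pGujj⇒pCujj⇒ppujj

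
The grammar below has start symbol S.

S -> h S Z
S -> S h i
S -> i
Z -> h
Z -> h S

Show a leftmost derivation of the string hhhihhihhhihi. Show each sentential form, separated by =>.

S => Shi => Shihi => hSZhihi => hhSZZhihi => hhShiZZhihi => hhhSZhiZZhihi => hhhiZhiZZhihi => hhhihhiZZhihi => hhhihhihZhihi => hhhihhihhhihi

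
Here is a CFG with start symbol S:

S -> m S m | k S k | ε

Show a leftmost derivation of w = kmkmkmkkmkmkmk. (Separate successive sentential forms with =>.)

S => kSk   [S -> k S k]
kSk => kmSmk   [S -> m S m]
kmSmk => kmkSkmk   [S -> k S k]
kmkSkmk => kmkmSmkmk   [S -> m S m]
kmkmSmkmk => kmkmkSkmkmk   [S -> k S k]
kmkmkSkmkmk => kmkmkmSmkmkmk   [S -> m S m]
kmkmkmSmkmkmk => kmkmkmkSkmkmkmk   [S -> k S k]
kmkmkmkSkmkmkmk => kmkmkmkkmkmkmk   [S -> ε]

S=>kSk=>kmSmk=>kmkSkmk=>kmkmSmkmk=>kmkmkSkmkmk=>kmkmkmSmkmkmk=>kmkmkmkSkmkmkmk=>kmkmkmkkmkmkmk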